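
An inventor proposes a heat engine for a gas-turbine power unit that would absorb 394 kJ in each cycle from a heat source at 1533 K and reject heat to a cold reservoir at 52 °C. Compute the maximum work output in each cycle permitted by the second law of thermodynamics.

T_C = 52 °C → 52 + 273.15 = 325.15 K.
No engine can exceed the Carnot limit: η_max = 1 − T_C/T_H = 1 − 325.15/1533.00 = 0.7879.
W_max = η_max · Q_H = 0.7879 × 394 = 310 kJ.

W_max ≈ 310 kJ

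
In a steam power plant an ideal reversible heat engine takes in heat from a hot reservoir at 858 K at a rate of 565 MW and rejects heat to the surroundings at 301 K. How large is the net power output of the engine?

Carnot efficiency: η = 1 − T_C/T_H = 1 − 301.00/858.00 = 0.6492.
W = η·Q_H = 0.6492 × 565 = 367 MW.

Ẇ ≈ 367 MW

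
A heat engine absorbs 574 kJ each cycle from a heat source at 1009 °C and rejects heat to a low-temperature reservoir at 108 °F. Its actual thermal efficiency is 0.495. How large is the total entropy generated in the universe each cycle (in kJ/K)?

T_H = 1009 °C → 1009 + 273.15 = 1282.15 K.
T_C = 108 °F → (108 − 32) × 5/9 = 42.22 °C = 315.37 K.
W = η·Q_H = 0.495 × 574 = 284.1 kJ, so Q_C = Q_H − W = 289.9 kJ.
The hot reservoir loses entropy Q_H/T_H = 574/1282.15 = 0.4477 kJ/K; the cold reservoir gains Q_C/T_C = 289.9/315.37 = 0.9191 kJ/K.
ΔS_univ = −Q_H/T_H + Q_C/T_C = 0.471 kJ/K (> 0, since η = 0.495 < η_Carnot = 0.754).

ΔS_univ ≈ 0.471 kJ/K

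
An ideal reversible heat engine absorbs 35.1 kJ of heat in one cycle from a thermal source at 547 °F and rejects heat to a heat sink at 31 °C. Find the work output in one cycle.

T_H = 547 °F → (547 − 32) × 5/9 = 286.11 °C = 559.26 K.
T_C = 31 °C → 31 + 273.15 = 304.15 K.
The Carnot efficiency is η = 1 − T_C/T_H = 1 − 304.15/559.26 = 0.4562.
W = η·Q_H = 0.4562 × 35.1 = 16.0 kJ.

W ≈ 16.0 kJ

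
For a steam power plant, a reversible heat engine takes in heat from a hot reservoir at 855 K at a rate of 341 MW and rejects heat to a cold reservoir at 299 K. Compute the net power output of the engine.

Ẇ ≈ 222 MW

The Carnot efficiency is η = 1 − T_C/T_H = 1 − 299.00/855.00 = 0.6503.
W = η·Q_H = 0.6503 × 341 = 222 MW.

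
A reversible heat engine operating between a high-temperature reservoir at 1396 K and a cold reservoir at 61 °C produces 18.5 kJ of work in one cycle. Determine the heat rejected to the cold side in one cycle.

T_C = 61 °C → 61 + 273.15 = 334.15 K.
The Carnot efficiency is η = 1 − T_C/T_H = 1 − 334.15/1396.00 = 0.7606.
Since Q_C/Q_H = T_C/T_H and Q_H = W/η, Q_C = W·T_C/(T_H − T_C) = 18.5 × 334.15/1061.85 = 5.82 kJ.

Q_C ≈ 5.82 kJ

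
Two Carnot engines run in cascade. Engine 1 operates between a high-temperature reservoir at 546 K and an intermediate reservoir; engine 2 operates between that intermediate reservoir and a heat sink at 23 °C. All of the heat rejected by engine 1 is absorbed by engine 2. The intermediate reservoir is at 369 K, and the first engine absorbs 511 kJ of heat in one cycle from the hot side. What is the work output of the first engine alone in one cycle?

W₁ ≈ 166 kJ

T_C = 23 °C → 23 + 273.15 = 296.15 K.
First-stage efficiency η₁ = 1 − T_m/T_H = 1 − 369.00/546.00 = 0.3242.
W₁ = η₁·Q_H = 0.3242 × 511 = 166 kJ.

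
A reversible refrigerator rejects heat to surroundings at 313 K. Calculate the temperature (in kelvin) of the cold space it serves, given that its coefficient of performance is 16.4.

T_C ≈ 295.0 K

COP_R = T_C/(T_H − T_C) ⇒ T_C = T_H·COP_R/(1 + COP_R) = 313.00 × 16.4/(1 + 16.4) = 295.0 K.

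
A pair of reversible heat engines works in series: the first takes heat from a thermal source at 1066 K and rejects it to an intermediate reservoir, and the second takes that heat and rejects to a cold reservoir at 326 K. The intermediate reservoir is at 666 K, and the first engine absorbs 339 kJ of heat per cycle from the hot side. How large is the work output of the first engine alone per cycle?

First-stage efficiency η₁ = 1 − T_m/T_H = 1 − 666.00/1066.00 = 0.3752.
W₁ = η₁·Q_H = 0.3752 × 339 = 127 kJ.

W₁ ≈ 127 kJ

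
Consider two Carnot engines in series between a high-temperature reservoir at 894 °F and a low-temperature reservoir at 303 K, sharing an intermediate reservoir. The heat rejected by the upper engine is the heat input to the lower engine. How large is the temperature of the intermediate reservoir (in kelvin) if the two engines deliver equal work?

T_m ≈ 528 K

T_H = 894 °F → (894 − 32) × 5/9 = 478.89 °C = 752.04 K.
For reversible stages Q_m = Q_H·(T_m/T_H). Setting W₁ = Q_H(1 − T_m/T_H) equal to W₂ = Q_m(1 − T_C/T_m) = Q_H·(T_m − T_C)/T_H gives T_H − T_m = T_m − T_C, so T_m = (T_H + T_C)/2 = (752.04 + 303.00)/2 = 528 K.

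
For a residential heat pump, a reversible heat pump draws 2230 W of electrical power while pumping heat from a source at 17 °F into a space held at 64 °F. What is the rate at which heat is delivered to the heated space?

Q̇_H ≈ 24850 W

T_H = 64 °F → (64 − 32) × 5/9 = 17.78 °C = 290.93 K.
T_C = 17 °F → (17 − 32) × 5/9 = -8.33 °C = 264.82 K.
For a reversible heat pump, COP_HP = T_H/(T_H − T_C) = 290.93/26.11 = 11.1419.
Q_H = COP_HP · W = 11.1419 × 2230 = 24850 W.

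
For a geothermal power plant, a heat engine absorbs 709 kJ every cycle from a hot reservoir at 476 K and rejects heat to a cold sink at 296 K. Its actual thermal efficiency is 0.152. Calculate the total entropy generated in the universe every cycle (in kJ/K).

ΔS_univ ≈ 0.542 kJ/K

W = η·Q_H = 0.152 × 709 = 107.8 kJ, so Q_C = Q_H − W = 601.2 kJ.
Entropy balance on the reservoirs: −Q_H/T_H = -1.489 kJ/K, +Q_C/T_C = 2.031 kJ/K.
ΔS_univ = −Q_H/T_H + Q_C/T_C = 0.542 kJ/K (> 0, since η = 0.152 < η_Carnot = 0.378).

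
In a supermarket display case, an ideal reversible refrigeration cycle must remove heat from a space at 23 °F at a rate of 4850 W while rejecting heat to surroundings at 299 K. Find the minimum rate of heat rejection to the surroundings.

Q̇_H ≈ 5408 W

T_C = 23 °F → (23 − 32) × 5/9 = -5.00 °C = 268.15 K.
For a reversible cycle Q_H/Q_C = T_H/T_C, so Q_H = Q_C·T_H/T_C = 4850 × 299.00/268.15 = 5408 W.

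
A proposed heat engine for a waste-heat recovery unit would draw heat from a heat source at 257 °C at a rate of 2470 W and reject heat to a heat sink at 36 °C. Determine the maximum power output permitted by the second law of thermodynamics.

T_H = 257 °C → 257 + 273.15 = 530.15 K.
T_C = 36 °C → 36 + 273.15 = 309.15 K.
By the Carnot theorem, η_max = 1 − T_C/T_H = 1 − 309.15/530.15 = 0.4169.
W_max = η_max · Q_H = 0.4169 × 2470 = 1030 W.

Ẇ_max ≈ 1030 W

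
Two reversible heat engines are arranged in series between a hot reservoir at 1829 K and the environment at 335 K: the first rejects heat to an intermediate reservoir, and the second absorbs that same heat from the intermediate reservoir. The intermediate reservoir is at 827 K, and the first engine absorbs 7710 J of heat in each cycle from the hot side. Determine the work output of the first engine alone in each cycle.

W₁ ≈ 4224 J

First-stage efficiency η₁ = 1 − T_m/T_H = 1 − 827.00/1829.00 = 0.5478.
W₁ = η₁·Q_H = 0.5478 × 7710 = 4224 J.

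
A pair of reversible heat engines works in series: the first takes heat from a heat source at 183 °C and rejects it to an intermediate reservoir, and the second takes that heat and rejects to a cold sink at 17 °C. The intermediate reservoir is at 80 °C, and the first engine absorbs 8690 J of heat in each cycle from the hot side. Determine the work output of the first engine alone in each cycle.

W₁ ≈ 1960 J

T_H = 183 °C → 183 + 273.15 = 456.15 K.
T_C = 17 °C → 17 + 273.15 = 290.15 K.
T_m = 80 °C → 80 + 273.15 = 353.15 K.
First-stage efficiency η₁ = 1 − T_m/T_H = 1 − 353.15/456.15 = 0.2258.
W₁ = η₁·Q_H = 0.2258 × 8690 = 1960 J.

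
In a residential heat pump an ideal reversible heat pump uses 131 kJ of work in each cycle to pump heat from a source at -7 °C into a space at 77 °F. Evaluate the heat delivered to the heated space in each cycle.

Q_H ≈ 1221 kJ

T_H = 77 °F → (77 − 32) × 5/9 = 25.00 °C = 298.15 K.
T_C = -7 °C → -7 + 273.15 = 266.15 K.
The Carnot heat-pump COP is COP_HP = T_H/(T_H − T_C) = 298.15/32.00 = 9.3172.
Q_H = COP_HP · W = 9.3172 × 131 = 1221 kJ.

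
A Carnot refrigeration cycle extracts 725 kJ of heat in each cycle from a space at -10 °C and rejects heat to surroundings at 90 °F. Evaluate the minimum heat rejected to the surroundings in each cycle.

Q_H ≈ 841 kJ

T_H = 90 °F → (90 − 32) × 5/9 = 32.22 °C = 305.37 K.
T_C = -10 °C → -10 + 273.15 = 263.15 K.
For a reversible cycle Q_H/Q_C = T_H/T_C, so Q_H = Q_C·T_H/T_C = 725 × 305.37/263.15 = 841 kJ.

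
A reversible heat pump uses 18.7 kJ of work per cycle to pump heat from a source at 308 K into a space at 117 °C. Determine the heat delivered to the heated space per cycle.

T_H = 117 °C → 117 + 273.15 = 390.15 K.
COP_HP = T_H/(T_H − T_C) = 390.15/82.15 = 4.7492.
Q_H = COP_HP · W = 4.7492 × 18.7 = 88.81 kJ.

Q_H ≈ 88.81 kJ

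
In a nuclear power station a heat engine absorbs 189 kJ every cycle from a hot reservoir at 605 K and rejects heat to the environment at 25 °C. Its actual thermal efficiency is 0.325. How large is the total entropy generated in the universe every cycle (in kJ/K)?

T_C = 25 °C → 25 + 273.15 = 298.15 K.
W = η·Q_H = 0.325 × 189 = 61.43 kJ, so Q_C = Q_H − W = 127.6 kJ.
Entropy balance on the reservoirs: −Q_H/T_H = -0.3124 kJ/K, +Q_C/T_C = 0.4279 kJ/K.
ΔS_univ = −Q_H/T_H + Q_C/T_C = 0.115 kJ/K (> 0, since η = 0.325 < η_Carnot = 0.507).

ΔS_univ ≈ 0.115 kJ/K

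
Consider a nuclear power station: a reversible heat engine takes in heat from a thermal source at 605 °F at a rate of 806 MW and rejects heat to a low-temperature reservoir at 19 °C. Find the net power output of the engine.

T_H = 605 °F → (605 − 32) × 5/9 = 318.33 °C = 591.48 K.
T_C = 19 °C → 19 + 273.15 = 292.15 K.
The Carnot efficiency is η = 1 − T_C/T_H = 1 − 292.15/591.48 = 0.5061.
W = η·Q_H = 0.5061 × 806 = 408 MW.

Ẇ ≈ 408 MW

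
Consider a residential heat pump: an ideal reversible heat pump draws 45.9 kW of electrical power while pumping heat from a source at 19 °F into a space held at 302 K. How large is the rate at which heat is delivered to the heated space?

T_C = 19 °F → (19 − 32) × 5/9 = -7.22 °C = 265.93 K.
For a reversible heat pump, COP_HP = T_H/(T_H − T_C) = 302.00/36.07 = 8.3721.
Q_H = COP_HP · W = 8.3721 × 45.9 = 384 kW.

Q̇_H ≈ 384 kW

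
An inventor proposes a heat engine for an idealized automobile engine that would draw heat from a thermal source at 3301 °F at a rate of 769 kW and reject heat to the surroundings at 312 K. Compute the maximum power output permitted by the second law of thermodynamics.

T_H = 3301 °F → (3301 − 32) × 5/9 = 1816.11 °C = 2089.26 K.
By the Carnot theorem, η_max = 1 − T_C/T_H = 1 − 312.00/2089.26 = 0.8507.
W_max = η_max · Q_H = 0.8507 × 769 = 654 kW.

Ẇ_max ≈ 654 kW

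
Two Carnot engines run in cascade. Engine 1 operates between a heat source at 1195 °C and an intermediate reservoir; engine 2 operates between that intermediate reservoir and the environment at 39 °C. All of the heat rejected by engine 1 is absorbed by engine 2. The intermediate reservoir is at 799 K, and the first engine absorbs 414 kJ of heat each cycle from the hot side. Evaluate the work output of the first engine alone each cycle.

T_H = 1195 °C → 1195 + 273.15 = 1468.15 K.
T_C = 39 °C → 39 + 273.15 = 312.15 K.
First-stage efficiency η₁ = 1 − T_m/T_H = 1 − 799.00/1468.15 = 0.4558.
W₁ = η₁·Q_H = 0.4558 × 414 = 189 kJ.

W₁ ≈ 189 kJ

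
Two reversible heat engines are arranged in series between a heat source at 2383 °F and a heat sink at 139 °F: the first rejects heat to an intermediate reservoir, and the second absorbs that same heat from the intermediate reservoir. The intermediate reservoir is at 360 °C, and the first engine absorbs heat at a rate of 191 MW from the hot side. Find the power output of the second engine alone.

T_H = 2383 °F → (2383 − 32) × 5/9 = 1306.11 °C = 1579.26 K.
T_C = 139 °F → (139 − 32) × 5/9 = 59.44 °C = 332.59 K.
T_m = 360 °C → 360 + 273.15 = 633.15 K.
Heat entering the second stage: Q_m = Q_H·(T_m/T_H) = 191 × 633.15/1579.26 = 76.6 MW.
Second-stage efficiency η₂ = 1 − T_C/T_m = 1 − 332.59/633.15 = 0.4747, so W₂ = η₂·Q_m = 36.3 MW.

Ẇ₂ ≈ 36.3 MW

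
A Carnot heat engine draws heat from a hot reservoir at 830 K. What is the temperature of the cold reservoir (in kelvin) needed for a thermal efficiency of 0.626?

T_C ≈ 310 K

From η = 1 − T_C/T_H, T_C = T_H·(1 − η) = 830.00 × (1 − 0.626) = 310 K.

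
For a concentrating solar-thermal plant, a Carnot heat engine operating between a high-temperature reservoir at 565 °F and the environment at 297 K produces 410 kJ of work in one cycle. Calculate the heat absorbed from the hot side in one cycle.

Q_H ≈ 857 kJ

T_H = 565 °F → (565 − 32) × 5/9 = 296.11 °C = 569.26 K.
The Carnot efficiency is η = 1 − T_C/T_H = 1 − 297.00/569.26 = 0.4783.
Q_H = W/η = 410/0.4783 = 857 kJ.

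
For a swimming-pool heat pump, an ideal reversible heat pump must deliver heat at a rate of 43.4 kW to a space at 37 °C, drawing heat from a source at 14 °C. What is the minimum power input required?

Ẇ_in ≈ 3.22 kW

T_H = 37 °C → 37 + 273.15 = 310.15 K.
T_C = 14 °C → 14 + 273.15 = 287.15 K.
Reversible heating COP: COP_HP = T_H/(T_H − T_C) = 310.15/23.00 = 13.4848.
W = Q_H/COP_HP = 43.4/13.4848 = 3.22 kW.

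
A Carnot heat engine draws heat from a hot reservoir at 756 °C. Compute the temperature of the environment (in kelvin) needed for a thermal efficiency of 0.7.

T_C ≈ 309 K

T_H = 756 °C → 756 + 273.15 = 1029.15 K.
From η = 1 − T_C/T_H, T_C = T_H·(1 − η) = 1029.15 × (1 − 0.7) = 309 K.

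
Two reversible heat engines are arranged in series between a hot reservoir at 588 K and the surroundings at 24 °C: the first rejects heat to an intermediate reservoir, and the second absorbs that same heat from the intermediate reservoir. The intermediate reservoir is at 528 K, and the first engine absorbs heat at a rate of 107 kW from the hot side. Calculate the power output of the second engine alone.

Ẇ₂ ≈ 42.01 kW

T_C = 24 °C → 24 + 273.15 = 297.15 K.
Heat entering the second stage: Q_m = Q_H·(T_m/T_H) = 107 × 528.00/588.00 = 96.08 kW.
Second-stage efficiency η₂ = 1 − T_C/T_m = 1 − 297.15/528.00 = 0.4372, so W₂ = η₂·Q_m = 42.01 kW.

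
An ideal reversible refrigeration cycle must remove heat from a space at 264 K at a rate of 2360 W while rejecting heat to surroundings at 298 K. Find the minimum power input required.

For a reversible refrigerator, COP_R = T_C/(T_H − T_C) = 264.00/34.00 = 7.7647.
W = Q_C/COP_R = 2360/7.7647 = 303.9 W.

Ẇ_in ≈ 303.9 W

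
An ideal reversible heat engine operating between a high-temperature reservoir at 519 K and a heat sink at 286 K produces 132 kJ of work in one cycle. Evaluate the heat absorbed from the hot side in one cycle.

Q_H ≈ 294 kJ

Since the cycle is reversible, η = 1 − T_C/T_H = 1 − 286.00/519.00 = 0.4489.
Q_H = W/η = 132/0.4489 = 294 kJ.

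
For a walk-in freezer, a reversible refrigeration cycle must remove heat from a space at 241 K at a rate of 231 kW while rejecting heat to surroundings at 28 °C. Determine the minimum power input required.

T_H = 28 °C → 28 + 273.15 = 301.15 K.
The reversible coefficient of performance is COP_R = T_C/(T_H − T_C) = 241.00/60.15 = 4.0067.
W = Q_C/COP_R = 231/4.0067 = 57.7 kW.

Ẇ_in ≈ 57.7 kW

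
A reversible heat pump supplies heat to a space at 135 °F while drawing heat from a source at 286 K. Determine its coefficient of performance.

COP_HP ≈ 7.45

T_H = 135 °F → (135 − 32) × 5/9 = 57.22 °C = 330.37 K.
Reversible heating COP: COP_HP = T_H/(T_H − T_C) = 330.37/(330.37 − 286.00) = 7.45.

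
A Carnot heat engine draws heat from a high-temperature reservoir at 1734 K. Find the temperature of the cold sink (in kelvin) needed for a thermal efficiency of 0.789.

T_C ≈ 366 K

From η = 1 − T_C/T_H, T_C = T_H·(1 − η) = 1734.00 × (1 − 0.789) = 366 K.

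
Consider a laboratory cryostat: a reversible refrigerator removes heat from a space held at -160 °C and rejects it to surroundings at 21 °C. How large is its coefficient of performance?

T_H = 21 °C → 21 + 273.15 = 294.15 K.
T_C = -160 °C → -160 + 273.15 = 113.15 K.
Carnot COP: COP_R = T_C/(T_H − T_C) = 113.15/(294.15 − 113.15) = 0.625.

COP_R ≈ 0.625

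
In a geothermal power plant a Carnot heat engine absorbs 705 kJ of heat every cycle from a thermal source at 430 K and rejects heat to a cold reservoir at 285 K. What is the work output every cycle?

Carnot efficiency: η = 1 − T_C/T_H = 1 − 285.00/430.00 = 0.3372.
W = η·Q_H = 0.3372 × 705 = 238 kJ.

W ≈ 238 kJ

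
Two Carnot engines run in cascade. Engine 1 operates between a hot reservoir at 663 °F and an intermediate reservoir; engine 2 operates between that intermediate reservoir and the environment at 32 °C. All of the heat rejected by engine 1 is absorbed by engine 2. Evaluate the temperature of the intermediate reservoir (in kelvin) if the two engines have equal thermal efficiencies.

T_H = 663 °F → (663 − 32) × 5/9 = 350.56 °C = 623.71 K.
T_C = 32 °C → 32 + 273.15 = 305.15 K.
Equal efficiencies require 1 − T_m/T_H = 1 − T_C/T_m, i.e. T_m/T_H = T_C/T_m, so T_m = √(T_H·T_C) = √(623.71 × 305.15) = 436 K.

T_m ≈ 436 K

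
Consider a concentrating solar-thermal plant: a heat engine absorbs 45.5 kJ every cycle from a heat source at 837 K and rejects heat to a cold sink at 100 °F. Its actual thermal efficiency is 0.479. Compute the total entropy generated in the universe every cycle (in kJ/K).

ΔS_univ ≈ 0.0219 kJ/K

T_C = 100 °F → (100 − 32) × 5/9 = 37.78 °C = 310.93 K.
W = η·Q_H = 0.479 × 45.5 = 21.79 kJ, so Q_C = Q_H − W = 23.71 kJ.
The hot reservoir loses entropy Q_H/T_H = 45.5/837.00 = 0.05436 kJ/K; the cold reservoir gains Q_C/T_C = 23.71/310.93 = 0.07624 kJ/K.
ΔS_univ = −Q_H/T_H + Q_C/T_C = 0.0219 kJ/K (> 0, since η = 0.479 < η_Carnot = 0.629).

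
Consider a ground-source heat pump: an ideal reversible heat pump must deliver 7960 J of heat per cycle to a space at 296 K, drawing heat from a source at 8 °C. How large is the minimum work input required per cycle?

W_in ≈ 399 J

T_C = 8 °C → 8 + 273.15 = 281.15 K.
The Carnot heat-pump COP is COP_HP = T_H/(T_H − T_C) = 296.00/14.85 = 19.9327.
W = Q_H/COP_HP = 7960/19.9327 = 399 J.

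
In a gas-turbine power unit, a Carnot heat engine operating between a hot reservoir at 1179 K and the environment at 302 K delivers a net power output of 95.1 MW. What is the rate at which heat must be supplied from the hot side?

Q̇_H ≈ 128 MW

For a reversible engine, η = 1 − T_C/T_H = 1 − 302.00/1179.00 = 0.7439.
Q_H = W/η = 95.1/0.7439 = 128 MW.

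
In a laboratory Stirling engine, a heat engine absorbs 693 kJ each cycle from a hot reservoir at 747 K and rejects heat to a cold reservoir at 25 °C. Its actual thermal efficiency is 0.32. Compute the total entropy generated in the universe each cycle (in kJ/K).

ΔS_univ ≈ 0.653 kJ/K

T_C = 25 °C → 25 + 273.15 = 298.15 K.
W = η·Q_H = 0.32 × 693 = 221.8 kJ, so Q_C = Q_H − W = 471.2 kJ.
Entropy balance on the reservoirs: −Q_H/T_H = -0.9277 kJ/K, +Q_C/T_C = 1.581 kJ/K.
ΔS_univ = −Q_H/T_H + Q_C/T_C = 0.653 kJ/K (> 0, since η = 0.32 < η_Carnot = 0.601).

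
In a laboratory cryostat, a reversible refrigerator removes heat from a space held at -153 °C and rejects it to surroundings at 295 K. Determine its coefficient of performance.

COP_R ≈ 0.687

T_C = -153 °C → -153 + 273.15 = 120.15 K.
Carnot COP: COP_R = T_C/(T_H − T_C) = 120.15/(295.00 − 120.15) = 0.687.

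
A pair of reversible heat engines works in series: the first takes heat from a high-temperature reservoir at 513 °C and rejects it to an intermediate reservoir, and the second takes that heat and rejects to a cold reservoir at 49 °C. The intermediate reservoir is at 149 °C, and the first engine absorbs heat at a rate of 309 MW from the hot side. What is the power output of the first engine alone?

T_H = 513 °C → 513 + 273.15 = 786.15 K.
T_C = 49 °C → 49 + 273.15 = 322.15 K.
T_m = 149 °C → 149 + 273.15 = 422.15 K.
First-stage efficiency η₁ = 1 − T_m/T_H = 1 − 422.15/786.15 = 0.4630.
W₁ = η₁·Q_H = 0.4630 × 309 = 143 MW.

Ẇ₁ ≈ 143 MW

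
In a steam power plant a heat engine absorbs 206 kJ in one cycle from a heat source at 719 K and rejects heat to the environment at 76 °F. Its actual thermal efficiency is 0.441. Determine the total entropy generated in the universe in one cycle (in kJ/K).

T_C = 76 °F → (76 − 32) × 5/9 = 24.44 °C = 297.59 K.
W = η·Q_H = 0.441 × 206 = 90.85 kJ, so Q_C = Q_H − W = 115.2 kJ.
Reservoir entropy changes: ΔS_H = −Q_H/T_H = −206/719.00 = -0.2865 kJ/K and ΔS_C = +Q_C/T_C = 115.2/297.59 = 0.3869 kJ/K.
ΔS_univ = −Q_H/T_H + Q_C/T_C = 0.100 kJ/K (> 0, since η = 0.441 < η_Carnot = 0.586).

ΔS_univ ≈ 0.100 kJ/K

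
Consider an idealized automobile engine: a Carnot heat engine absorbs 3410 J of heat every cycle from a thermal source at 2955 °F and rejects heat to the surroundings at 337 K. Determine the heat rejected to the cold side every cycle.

T_H = 2955 °F → (2955 − 32) × 5/9 = 1623.89 °C = 1897.04 K.
The Carnot efficiency is η = 1 − T_C/T_H = 1 − 337.00/1897.04 = 0.8224.
For a reversible cycle Q_C/Q_H = T_C/T_H, so Q_C = 3410 × 337.00/1897.04 = 606 J.

Q_C ≈ 606 J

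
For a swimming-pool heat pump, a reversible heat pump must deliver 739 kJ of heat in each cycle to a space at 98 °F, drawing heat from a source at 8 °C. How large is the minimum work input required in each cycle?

T_H = 98 °F → (98 − 32) × 5/9 = 36.67 °C = 309.82 K.
T_C = 8 °C → 8 + 273.15 = 281.15 K.
For a reversible heat pump, COP_HP = T_H/(T_H − T_C) = 309.82/28.67 = 10.8076.
W = Q_H/COP_HP = 739/10.8076 = 68.4 kJ.

W_in ≈ 68.4 kJ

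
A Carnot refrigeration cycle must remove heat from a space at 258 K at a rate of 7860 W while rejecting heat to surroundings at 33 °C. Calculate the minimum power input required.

Ẇ_in ≈ 1470 W

T_H = 33 °C → 33 + 273.15 = 306.15 K.
The reversible coefficient of performance is COP_R = T_C/(T_H − T_C) = 258.00/48.15 = 5.3583.
W = Q_C/COP_R = 7860/5.3583 = 1470 W.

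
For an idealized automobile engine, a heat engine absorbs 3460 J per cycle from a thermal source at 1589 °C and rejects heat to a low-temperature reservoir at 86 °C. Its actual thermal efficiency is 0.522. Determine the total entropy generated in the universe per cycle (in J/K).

ΔS_univ ≈ 2.75 J/K

T_H = 1589 °C → 1589 + 273.15 = 1862.15 K.
T_C = 86 °C → 86 + 273.15 = 359.15 K.
W = η·Q_H = 0.522 × 3460 = 1806 J, so Q_C = Q_H − W = 1654 J.
Reservoir entropy changes: ΔS_H = −Q_H/T_H = −3460/1862.15 = -1.858 J/K and ΔS_C = +Q_C/T_C = 1654/359.15 = 4.605 J/K.
ΔS_univ = −Q_H/T_H + Q_C/T_C = 2.75 J/K (> 0, since η = 0.522 < η_Carnot = 0.807).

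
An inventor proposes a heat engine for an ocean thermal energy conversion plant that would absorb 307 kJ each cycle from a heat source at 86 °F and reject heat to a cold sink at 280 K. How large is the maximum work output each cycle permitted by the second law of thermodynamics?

W_max ≈ 23.4 kJ

T_H = 86 °F → (86 − 32) × 5/9 = 30.00 °C = 303.15 K.
By the Carnot theorem, η_max = 1 − T_C/T_H = 1 − 280.00/303.15 = 0.0764.
W_max = η_max · Q_H = 0.0764 × 307 = 23.4 kJ.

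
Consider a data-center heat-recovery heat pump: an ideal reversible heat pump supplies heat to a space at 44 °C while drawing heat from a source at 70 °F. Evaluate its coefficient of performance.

T_H = 44 °C → 44 + 273.15 = 317.15 K.
T_C = 70 °F → (70 − 32) × 5/9 = 21.11 °C = 294.26 K.
Reversible heating COP: COP_HP = T_H/(T_H − T_C) = 317.15/(317.15 − 294.26) = 13.9.

COP_HP ≈ 13.9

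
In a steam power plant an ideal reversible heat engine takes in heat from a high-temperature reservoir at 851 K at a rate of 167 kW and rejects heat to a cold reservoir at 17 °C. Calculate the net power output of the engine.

Ẇ ≈ 110 kW

T_C = 17 °C → 17 + 273.15 = 290.15 K.
Carnot efficiency: η = 1 − T_C/T_H = 1 − 290.15/851.00 = 0.6590.
W = η·Q_H = 0.6590 × 167 = 110 kW.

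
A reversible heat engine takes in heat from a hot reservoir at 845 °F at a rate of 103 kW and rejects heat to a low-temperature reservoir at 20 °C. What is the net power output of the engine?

Ẇ ≈ 61.34 kW

T_H = 845 °F → (845 − 32) × 5/9 = 451.67 °C = 724.82 K.
T_C = 20 °C → 20 + 273.15 = 293.15 K.
Since the cycle is reversible, η = 1 − T_C/T_H = 1 − 293.15/724.82 = 0.5956.
W = η·Q_H = 0.5956 × 103 = 61.34 kW.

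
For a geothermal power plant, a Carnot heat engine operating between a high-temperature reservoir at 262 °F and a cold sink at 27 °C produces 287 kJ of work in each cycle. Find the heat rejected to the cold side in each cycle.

T_H = 262 °F → (262 − 32) × 5/9 = 127.78 °C = 400.93 K.
T_C = 27 °C → 27 + 273.15 = 300.15 K.
η_rev = 1 − T_C/T_H = 1 − 300.15/400.93 = 0.2514.
Since Q_C/Q_H = T_C/T_H and Q_H = W/η, Q_C = W·T_C/(T_H − T_C) = 287 × 300.15/100.78 = 855 kJ.

Q_C ≈ 855 kJ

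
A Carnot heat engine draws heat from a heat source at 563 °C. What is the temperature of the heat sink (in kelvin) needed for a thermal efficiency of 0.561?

T_C ≈ 367 K

T_H = 563 °C → 563 + 273.15 = 836.15 K.
From η = 1 − T_C/T_H, T_C = T_H·(1 − η) = 836.15 × (1 − 0.561) = 367 K.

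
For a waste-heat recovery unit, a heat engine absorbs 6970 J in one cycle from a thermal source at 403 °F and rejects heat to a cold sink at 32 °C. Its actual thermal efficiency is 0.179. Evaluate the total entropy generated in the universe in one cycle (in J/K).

ΔS_univ ≈ 4.21 J/K

T_H = 403 °F → (403 − 32) × 5/9 = 206.11 °C = 479.26 K.
T_C = 32 °C → 32 + 273.15 = 305.15 K.
W = η·Q_H = 0.179 × 6970 = 1248 J, so Q_C = Q_H − W = 5722 J.
The hot reservoir loses entropy Q_H/T_H = 6970/479.26 = 14.54 J/K; the cold reservoir gains Q_C/T_C = 5722/305.15 = 18.75 J/K.
ΔS_univ = −Q_H/T_H + Q_C/T_C = 4.21 J/K (> 0, since η = 0.179 < η_Carnot = 0.363).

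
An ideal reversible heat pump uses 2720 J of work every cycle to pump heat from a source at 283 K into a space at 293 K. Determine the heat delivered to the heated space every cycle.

COP_HP = T_H/(T_H − T_C) = 293.00/10.00 = 29.3000.
Q_H = COP_HP · W = 29.3000 × 2720 = 79700 J.

Q_H ≈ 79700 J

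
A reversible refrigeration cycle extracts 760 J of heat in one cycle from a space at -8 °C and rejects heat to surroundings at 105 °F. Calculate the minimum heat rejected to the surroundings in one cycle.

T_H = 105 °F → (105 − 32) × 5/9 = 40.56 °C = 313.71 K.
T_C = -8 °C → -8 + 273.15 = 265.15 K.
For a reversible cycle Q_H/Q_C = T_H/T_C, so Q_H = Q_C·T_H/T_C = 760 × 313.71/265.15 = 899 J.

Q_H ≈ 899 J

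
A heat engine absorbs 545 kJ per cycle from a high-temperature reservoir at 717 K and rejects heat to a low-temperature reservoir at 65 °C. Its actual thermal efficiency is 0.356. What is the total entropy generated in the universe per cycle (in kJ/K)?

T_C = 65 °C → 65 + 273.15 = 338.15 K.
W = η·Q_H = 0.356 × 545 = 194.0 kJ, so Q_C = Q_H − W = 351.0 kJ.
Entropy balance on the reservoirs: −Q_H/T_H = -0.7601 kJ/K, +Q_C/T_C = 1.038 kJ/K.
ΔS_univ = −Q_H/T_H + Q_C/T_C = 0.278 kJ/K (> 0, since η = 0.356 < η_Carnot = 0.528).

ΔS_univ ≈ 0.278 kJ/K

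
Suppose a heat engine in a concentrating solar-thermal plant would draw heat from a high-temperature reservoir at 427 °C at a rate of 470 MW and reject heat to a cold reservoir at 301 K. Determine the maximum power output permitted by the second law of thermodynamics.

Ẇ_max ≈ 267.9 MW

T_H = 427 °C → 427 + 273.15 = 700.15 K.
The second-law ceiling is the Carnot efficiency, η_max = 1 − T_C/T_H = 1 − 301.00/700.15 = 0.5701.
W_max = η_max · Q_H = 0.5701 × 470 = 267.9 MW.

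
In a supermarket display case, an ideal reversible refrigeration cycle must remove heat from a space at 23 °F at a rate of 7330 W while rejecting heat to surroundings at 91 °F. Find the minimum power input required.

T_H = 91 °F → (91 − 32) × 5/9 = 32.78 °C = 305.93 K.
T_C = 23 °F → (23 − 32) × 5/9 = -5.00 °C = 268.15 K.
The reversible coefficient of performance is COP_R = T_C/(T_H − T_C) = 268.15/37.78 = 7.0981.
W = Q_C/COP_R = 7330/7.0981 = 1033 W.

Ẇ_in ≈ 1033 W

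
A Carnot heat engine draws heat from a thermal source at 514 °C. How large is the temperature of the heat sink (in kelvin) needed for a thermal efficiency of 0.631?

T_H = 514 °C → 514 + 273.15 = 787.15 K.
From η = 1 − T_C/T_H, T_C = T_H·(1 − η) = 787.15 × (1 − 0.631) = 290.5 K.

T_C ≈ 290.5 K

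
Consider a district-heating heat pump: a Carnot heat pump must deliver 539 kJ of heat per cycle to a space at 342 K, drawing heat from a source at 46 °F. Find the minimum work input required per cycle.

T_C = 46 °F → (46 − 32) × 5/9 = 7.78 °C = 280.93 K.
For a reversible heat pump, COP_HP = T_H/(T_H − T_C) = 342.00/61.07 = 5.5999.
W = Q_H/COP_HP = 539/5.5999 = 96.3 kJ.

W_in ≈ 96.3 kJ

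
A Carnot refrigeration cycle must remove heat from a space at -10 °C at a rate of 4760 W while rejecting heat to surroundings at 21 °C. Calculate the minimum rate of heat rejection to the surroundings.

T_H = 21 °C → 21 + 273.15 = 294.15 K.
T_C = -10 °C → -10 + 273.15 = 263.15 K.
For a reversible cycle Q_H/Q_C = T_H/T_C, so Q_H = Q_C·T_H/T_C = 4760 × 294.15/263.15 = 5320 W.

Q̇_H ≈ 5320 W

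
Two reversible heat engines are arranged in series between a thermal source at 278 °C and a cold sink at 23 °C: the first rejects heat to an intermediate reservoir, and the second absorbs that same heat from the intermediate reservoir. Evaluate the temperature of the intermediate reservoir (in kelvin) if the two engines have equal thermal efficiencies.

T_H = 278 °C → 278 + 273.15 = 551.15 K.
T_C = 23 °C → 23 + 273.15 = 296.15 K.
Equal efficiencies require 1 − T_m/T_H = 1 − T_C/T_m, i.e. T_m/T_H = T_C/T_m, so T_m = √(T_H·T_C) = √(551.15 × 296.15) = 404 K.

T_m ≈ 404 K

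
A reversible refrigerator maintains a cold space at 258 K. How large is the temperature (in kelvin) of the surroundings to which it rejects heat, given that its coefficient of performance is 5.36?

T_H ≈ 306.1 K

COP_R = T_C/(T_H − T_C) ⇒ T_H = T_C·(1 + 1/COP_R) = 258.00 × (1 + 1/5.36) = 306.1 K.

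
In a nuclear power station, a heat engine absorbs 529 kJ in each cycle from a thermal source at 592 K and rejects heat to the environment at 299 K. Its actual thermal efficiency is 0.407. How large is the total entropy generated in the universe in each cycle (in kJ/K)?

ΔS_univ ≈ 0.1556 kJ/K

W = η·Q_H = 0.407 × 529 = 215.3 kJ, so Q_C = Q_H − W = 313.7 kJ.
Entropy balance on the reservoirs: −Q_H/T_H = -0.8936 kJ/K, +Q_C/T_C = 1.049 kJ/K.
ΔS_univ = −Q_H/T_H + Q_C/T_C = 0.1556 kJ/K (> 0, since η = 0.407 < η_Carnot = 0.495).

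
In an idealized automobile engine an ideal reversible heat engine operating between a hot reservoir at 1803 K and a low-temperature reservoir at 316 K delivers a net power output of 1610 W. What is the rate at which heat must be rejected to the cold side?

Q̇_C ≈ 342 W

Since the cycle is reversible, η = 1 − T_C/T_H = 1 − 316.00/1803.00 = 0.8247.
Since Q_C/Q_H = T_C/T_H and Q_H = W/η, Q_C = W·T_C/(T_H − T_C) = 1610 × 316.00/1487.00 = 342 W.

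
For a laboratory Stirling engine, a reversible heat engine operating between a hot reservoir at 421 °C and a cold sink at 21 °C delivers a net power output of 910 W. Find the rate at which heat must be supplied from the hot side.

T_H = 421 °C → 421 + 273.15 = 694.15 K.
T_C = 21 °C → 21 + 273.15 = 294.15 K.
Carnot efficiency: η = 1 − T_C/T_H = 1 − 294.15/694.15 = 0.5762.
Q_H = W/η = 910/0.5762 = 1580 W.

Q̇_H ≈ 1580 W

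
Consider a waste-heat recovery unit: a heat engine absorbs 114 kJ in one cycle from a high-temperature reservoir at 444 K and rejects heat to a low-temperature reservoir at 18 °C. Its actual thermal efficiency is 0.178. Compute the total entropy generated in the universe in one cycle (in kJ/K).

ΔS_univ ≈ 0.06510 kJ/K

T_C = 18 °C → 18 + 273.15 = 291.15 K.
W = η·Q_H = 0.178 × 114 = 20.29 kJ, so Q_C = Q_H − W = 93.71 kJ.
The hot reservoir loses entropy Q_H/T_H = 114/444.00 = 0.2568 kJ/K; the cold reservoir gains Q_C/T_C = 93.71/291.15 = 0.3219 kJ/K.
ΔS_univ = −Q_H/T_H + Q_C/T_C = 0.06510 kJ/K (> 0, since η = 0.178 < η_Carnot = 0.344).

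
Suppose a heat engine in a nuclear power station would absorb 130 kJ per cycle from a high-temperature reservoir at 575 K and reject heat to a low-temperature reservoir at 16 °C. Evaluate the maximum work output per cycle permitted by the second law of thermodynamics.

T_C = 16 °C → 16 + 273.15 = 289.15 K.
By the Carnot theorem, η_max = 1 − T_C/T_H = 1 − 289.15/575.00 = 0.4971.
W_max = η_max · Q_H = 0.4971 × 130 = 64.63 kJ.

W_max ≈ 64.63 kJ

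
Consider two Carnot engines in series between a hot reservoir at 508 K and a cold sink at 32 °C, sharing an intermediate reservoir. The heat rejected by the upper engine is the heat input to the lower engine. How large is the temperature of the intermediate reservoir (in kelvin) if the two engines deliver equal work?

T_C = 32 °C → 32 + 273.15 = 305.15 K.
For reversible stages Q_m = Q_H·(T_m/T_H). Setting W₁ = Q_H(1 − T_m/T_H) equal to W₂ = Q_m(1 − T_C/T_m) = Q_H·(T_m − T_C)/T_H gives T_H − T_m = T_m − T_C, so T_m = (T_H + T_C)/2 = (508.00 + 305.15)/2 = 406.6 K.

T_m ≈ 406.6 K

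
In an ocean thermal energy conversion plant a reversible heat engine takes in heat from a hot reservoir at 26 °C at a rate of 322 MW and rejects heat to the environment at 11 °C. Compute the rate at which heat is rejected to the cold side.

T_H = 26 °C → 26 + 273.15 = 299.15 K.
T_C = 11 °C → 11 + 273.15 = 284.15 K.
Carnot efficiency: η = 1 − T_C/T_H = 1 − 284.15/299.15 = 0.0501.
For a reversible cycle Q_C/Q_H = T_C/T_H, so Q_C = 322 × 284.15/299.15 = 305.9 MW.

Q̇_C ≈ 305.9 MW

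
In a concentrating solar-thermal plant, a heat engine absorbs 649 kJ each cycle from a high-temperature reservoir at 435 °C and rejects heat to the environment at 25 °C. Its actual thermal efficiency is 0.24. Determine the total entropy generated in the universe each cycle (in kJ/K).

ΔS_univ ≈ 0.7379 kJ/K

T_H = 435 °C → 435 + 273.15 = 708.15 K.
T_C = 25 °C → 25 + 273.15 = 298.15 K.
W = η·Q_H = 0.24 × 649 = 155.8 kJ, so Q_C = Q_H − W = 493.2 kJ.
The hot reservoir loses entropy Q_H/T_H = 649/708.15 = 0.9165 kJ/K; the cold reservoir gains Q_C/T_C = 493.2/298.15 = 1.654 kJ/K.
ΔS_univ = −Q_H/T_H + Q_C/T_C = 0.7379 kJ/K (> 0, since η = 0.24 < η_Carnot = 0.579).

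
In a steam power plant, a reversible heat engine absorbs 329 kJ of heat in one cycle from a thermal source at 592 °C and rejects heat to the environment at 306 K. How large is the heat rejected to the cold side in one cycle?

T_H = 592 °C → 592 + 273.15 = 865.15 K.
For a reversible engine, η = 1 − T_C/T_H = 1 − 306.00/865.15 = 0.6463.
For a reversible cycle Q_C/Q_H = T_C/T_H, so Q_C = 329 × 306.00/865.15 = 116.4 kJ.

Q_C ≈ 116.4 kJ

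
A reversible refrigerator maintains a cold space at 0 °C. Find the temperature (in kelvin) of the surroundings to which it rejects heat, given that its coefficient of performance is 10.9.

T_H ≈ 298 K

T_C = 0 °C → 0 + 273.15 = 273.15 K.
COP_R = T_C/(T_H − T_C) ⇒ T_H = T_C·(1 + 1/COP_R) = 273.15 × (1 + 1/10.9) = 298 K.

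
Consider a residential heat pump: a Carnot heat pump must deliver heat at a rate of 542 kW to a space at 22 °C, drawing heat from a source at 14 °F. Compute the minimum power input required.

Ẇ_in ≈ 58.8 kW

T_H = 22 °C → 22 + 273.15 = 295.15 K.
T_C = 14 °F → (14 − 32) × 5/9 = -10.00 °C = 263.15 K.
The Carnot heat-pump COP is COP_HP = T_H/(T_H − T_C) = 295.15/32.00 = 9.2234.
W = Q_H/COP_HP = 542/9.2234 = 58.8 kW.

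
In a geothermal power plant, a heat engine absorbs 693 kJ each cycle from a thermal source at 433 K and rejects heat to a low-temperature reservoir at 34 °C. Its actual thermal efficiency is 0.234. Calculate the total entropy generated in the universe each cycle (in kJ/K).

ΔS_univ ≈ 0.128 kJ/K

T_C = 34 °C → 34 + 273.15 = 307.15 K.
W = η·Q_H = 0.234 × 693 = 162.2 kJ, so Q_C = Q_H − W = 530.8 kJ.
Entropy balance on the reservoirs: −Q_H/T_H = -1.600 kJ/K, +Q_C/T_C = 1.728 kJ/K.
ΔS_univ = −Q_H/T_H + Q_C/T_C = 0.128 kJ/K (> 0, since η = 0.234 < η_Carnot = 0.291).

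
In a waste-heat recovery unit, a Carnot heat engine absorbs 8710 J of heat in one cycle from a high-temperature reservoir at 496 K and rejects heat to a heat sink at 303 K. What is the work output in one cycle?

W ≈ 3390 J

The Carnot efficiency is η = 1 − T_C/T_H = 1 − 303.00/496.00 = 0.3891.
W = η·Q_H = 0.3891 × 8710 = 3390 J.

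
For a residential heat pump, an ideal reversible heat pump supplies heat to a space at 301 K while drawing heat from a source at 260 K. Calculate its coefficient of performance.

COP_HP ≈ 7.341

COP_HP = T_H/(T_H − T_C) = 301.00/(301.00 − 260.00) = 7.341.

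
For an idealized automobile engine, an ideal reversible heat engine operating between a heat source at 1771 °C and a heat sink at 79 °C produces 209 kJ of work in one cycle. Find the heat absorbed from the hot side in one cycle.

T_H = 1771 °C → 1771 + 273.15 = 2044.15 K.
T_C = 79 °C → 79 + 273.15 = 352.15 K.
Since the cycle is reversible, η = 1 − T_C/T_H = 1 − 352.15/2044.15 = 0.8277.
Q_H = W/η = 209/0.8277 = 252 kJ.

Q_H ≈ 252 kJ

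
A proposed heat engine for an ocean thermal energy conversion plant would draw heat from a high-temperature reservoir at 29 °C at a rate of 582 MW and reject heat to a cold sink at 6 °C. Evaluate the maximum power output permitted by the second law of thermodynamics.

Ẇ_max ≈ 44.3 MW

T_H = 29 °C → 29 + 273.15 = 302.15 K.
T_C = 6 °C → 6 + 273.15 = 279.15 K.
No engine can exceed the Carnot limit: η_max = 1 − T_C/T_H = 1 − 279.15/302.15 = 0.0761.
W_max = η_max · Q_H = 0.0761 × 582 = 44.3 MW.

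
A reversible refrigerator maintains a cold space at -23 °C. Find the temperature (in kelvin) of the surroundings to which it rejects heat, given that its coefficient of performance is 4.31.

T_H ≈ 308 K

T_C = -23 °C → -23 + 273.15 = 250.15 K.
COP_R = T_C/(T_H − T_C) ⇒ T_H = T_C·(1 + 1/COP_R) = 250.15 × (1 + 1/4.31) = 308 K.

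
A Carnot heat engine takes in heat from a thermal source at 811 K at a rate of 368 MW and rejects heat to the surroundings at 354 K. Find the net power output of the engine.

Ẇ ≈ 207 MW

η_rev = 1 − T_C/T_H = 1 − 354.00/811.00 = 0.5635.
W = η·Q_H = 0.5635 × 368 = 207 MW.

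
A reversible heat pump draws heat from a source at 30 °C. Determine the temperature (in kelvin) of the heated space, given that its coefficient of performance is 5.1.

T_C = 30 °C → 30 + 273.15 = 303.15 K.
COP_HP = T_H/(T_H − T_C) ⇒ T_H = T_C·COP_HP/(COP_HP − 1) = 303.15 × 5.1/(5.1 − 1) = 377 K.

T_H ≈ 377 K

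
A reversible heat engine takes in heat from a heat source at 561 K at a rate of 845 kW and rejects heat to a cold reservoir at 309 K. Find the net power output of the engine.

For a reversible engine, η = 1 − T_C/T_H = 1 − 309.00/561.00 = 0.4492.
W = η·Q_H = 0.4492 × 845 = 380 kW.

Ẇ ≈ 380 kW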